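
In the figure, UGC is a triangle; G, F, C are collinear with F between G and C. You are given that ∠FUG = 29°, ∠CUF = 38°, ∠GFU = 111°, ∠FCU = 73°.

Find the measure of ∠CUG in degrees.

1. ∠FGU = 40°  [△UGF]
2. ∠GCU = 73°  [F on ray CG]
3. ∠CGU = 40°  [F on ray GC]
4. ∠CUG = 67°  [△UGC]

∠CUG = 67°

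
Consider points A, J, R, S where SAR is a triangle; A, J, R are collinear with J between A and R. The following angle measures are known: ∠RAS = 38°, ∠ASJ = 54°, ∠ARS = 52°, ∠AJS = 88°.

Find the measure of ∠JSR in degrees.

∠JSR = 36°

1. ∠JRS = 52°  [J on ray RA]
2. ∠RJS = 92°  [linear pair at J on AR]
3. ∠JSR = 36°  [△SJR]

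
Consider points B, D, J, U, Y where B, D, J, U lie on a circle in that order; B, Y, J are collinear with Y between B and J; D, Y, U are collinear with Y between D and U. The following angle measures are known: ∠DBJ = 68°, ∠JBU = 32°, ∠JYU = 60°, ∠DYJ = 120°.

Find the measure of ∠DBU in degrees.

1. ∠DUJ = 68°  [same arc DJ]
2. ∠JDU = 32°  [same arc JU]
3. ∠DJU = 80°  [△DJU]
4. ∠DBU = 100°  [cyclic BDJU, opposite ∠B+∠J]

∠DBU = 100°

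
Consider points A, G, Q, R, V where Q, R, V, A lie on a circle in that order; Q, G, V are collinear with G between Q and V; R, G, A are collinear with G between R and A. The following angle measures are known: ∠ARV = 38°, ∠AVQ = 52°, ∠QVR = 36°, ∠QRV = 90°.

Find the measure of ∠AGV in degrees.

1. ∠AQV = 38°  [same arc VA]
2. ∠QAR = 36°  [same arc QR]
3. ∠AGQ = 106°  [△QGA]
4. ∠AGV = 74°  [linear pair at G on QV]

∠AGV = 74°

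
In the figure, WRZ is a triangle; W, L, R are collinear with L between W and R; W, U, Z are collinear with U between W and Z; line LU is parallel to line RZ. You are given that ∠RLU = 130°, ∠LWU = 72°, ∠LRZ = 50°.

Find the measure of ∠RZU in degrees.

∠RZU = 58°

1. ∠ULW = 50°  [linear pair at L on WR]
2. ∠LUW = 58°  [△WLU]
3. ∠LUZ = 122°  [linear pair at U on WZ]
4. ∠RZU = 58°  [LU∥RZ, co-interior at Z–U]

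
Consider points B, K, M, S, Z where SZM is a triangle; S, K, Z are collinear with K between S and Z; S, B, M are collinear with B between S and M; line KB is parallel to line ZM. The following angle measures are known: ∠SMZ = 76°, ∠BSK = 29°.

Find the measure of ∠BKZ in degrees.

1. ∠KBS = 76°  [KB∥ZM, corresponding at B]
2. ∠BKS = 75°  [△SKB]
3. ∠BKZ = 105°  [linear pair at K on SZ]

∠BKZ = 105°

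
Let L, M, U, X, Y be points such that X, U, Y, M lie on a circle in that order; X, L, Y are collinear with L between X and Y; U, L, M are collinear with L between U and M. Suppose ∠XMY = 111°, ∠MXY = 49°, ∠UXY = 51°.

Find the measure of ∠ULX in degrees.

∠ULX = 109°

1. ∠MYX = 20°  [△XYM]
2. ∠MUX = 20°  [same arc XM]
3. ∠ULX = 109°  [△XLU]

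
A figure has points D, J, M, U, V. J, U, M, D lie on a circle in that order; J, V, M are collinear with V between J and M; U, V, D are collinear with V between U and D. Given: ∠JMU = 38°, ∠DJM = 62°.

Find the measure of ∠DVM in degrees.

∠DVM = 100°

1. ∠JDU = 38°  [same arc JU]
2. ∠DVJ = 80°  [△JVD]
3. ∠DVM = 100°  [linear pair at V on JM]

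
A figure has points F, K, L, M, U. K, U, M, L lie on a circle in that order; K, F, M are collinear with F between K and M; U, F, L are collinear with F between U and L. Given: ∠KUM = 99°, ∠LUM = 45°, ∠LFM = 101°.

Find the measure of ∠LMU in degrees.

1. ∠KLM = 81°  [cyclic KUML, opposite ∠U+∠L]
2. ∠LKM = 45°  [same arc ML]
3. ∠KML = 54°  [△KML]
4. ∠MLU = 25°  [△MFL]
5. ∠LMU = 110°  [△UML]

∠LMU = 110°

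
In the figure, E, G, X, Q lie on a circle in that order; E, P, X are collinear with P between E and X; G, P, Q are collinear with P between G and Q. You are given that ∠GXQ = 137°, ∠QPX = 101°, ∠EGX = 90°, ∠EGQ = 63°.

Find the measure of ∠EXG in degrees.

∠EXG = 74°

1. ∠GEQ = 43°  [cyclic EGXQ, opposite ∠E+∠X]
2. ∠EQG = 74°  [△EGQ]
3. ∠EXG = 74°  [same arc EG]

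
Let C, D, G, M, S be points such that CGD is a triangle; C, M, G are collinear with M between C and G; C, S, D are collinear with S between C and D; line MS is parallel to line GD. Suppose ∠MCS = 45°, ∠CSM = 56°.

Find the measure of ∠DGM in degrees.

1. ∠CMS = 79°  [△CMS]
2. ∠GMS = 101°  [linear pair at M on CG]
3. ∠DGM = 79°  [MS∥GD, co-interior at G–M]

∠DGM = 79°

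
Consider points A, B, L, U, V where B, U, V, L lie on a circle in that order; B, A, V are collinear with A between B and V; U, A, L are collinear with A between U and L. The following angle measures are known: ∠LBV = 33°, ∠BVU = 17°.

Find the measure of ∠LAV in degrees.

∠LAV = 50°

1. ∠BLU = 17°  [same arc BU]
2. ∠BAL = 130°  [△BAL]
3. ∠LAV = 50°  [linear pair at A on BV]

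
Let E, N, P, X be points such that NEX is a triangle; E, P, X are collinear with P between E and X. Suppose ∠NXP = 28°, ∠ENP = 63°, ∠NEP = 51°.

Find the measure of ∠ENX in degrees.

1. ∠EXN = 28°  [P on ray XE]
2. ∠NEX = 51°  [P on ray EX]
3. ∠ENX = 101°  [△NEX]

∠ENX = 101°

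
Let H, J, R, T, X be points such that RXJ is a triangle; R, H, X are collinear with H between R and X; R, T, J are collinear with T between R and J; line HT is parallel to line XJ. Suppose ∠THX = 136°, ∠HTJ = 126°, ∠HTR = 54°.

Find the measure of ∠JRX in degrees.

∠JRX = 82°

1. ∠RHT = 44°  [linear pair at H on RX]
2. ∠HRT = 82°  [△RHT]
3. ∠JRX = 82°  [H on RX, T on RJ]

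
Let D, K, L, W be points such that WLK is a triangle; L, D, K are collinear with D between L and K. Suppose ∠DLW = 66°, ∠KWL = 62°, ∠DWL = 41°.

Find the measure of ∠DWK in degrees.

1. ∠LDW = 73°  [△WLD]
2. ∠KLW = 66°  [D on ray LK]
3. ∠LKW = 52°  [△WLK]
4. ∠KDW = 107°  [linear pair at D on LK]
5. ∠DKW = 52°  [D on ray KL]
6. ∠DWK = 21°  [△WDK]

∠DWK = 21°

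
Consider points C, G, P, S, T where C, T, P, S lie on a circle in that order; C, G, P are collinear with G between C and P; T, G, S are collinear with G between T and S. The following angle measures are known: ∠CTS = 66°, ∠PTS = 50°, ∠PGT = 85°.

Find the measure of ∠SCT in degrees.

1. ∠PCS = 50°  [same arc PS]
2. ∠CGS = 85°  [vertical angles at G]
3. ∠CST = 45°  [△CGS]
4. ∠SCT = 69°  [△CTS]

∠SCT = 69°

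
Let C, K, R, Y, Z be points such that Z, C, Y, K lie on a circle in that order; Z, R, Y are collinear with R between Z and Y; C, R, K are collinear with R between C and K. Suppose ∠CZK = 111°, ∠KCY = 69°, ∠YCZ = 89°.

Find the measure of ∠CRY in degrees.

1. ∠CYK = 69°  [cyclic ZCYK, opposite ∠Z+∠Y]
2. ∠CKY = 42°  [△CYK]
3. ∠CZY = 42°  [same arc CY]
4. ∠CYZ = 49°  [△ZCY]
5. ∠CRY = 62°  [△CRY]

∠CRY = 62°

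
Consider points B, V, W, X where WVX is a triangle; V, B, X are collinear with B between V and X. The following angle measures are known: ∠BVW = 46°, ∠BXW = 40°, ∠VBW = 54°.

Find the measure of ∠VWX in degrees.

∠VWX = 94°

1. ∠WVX = 46°  [B on ray VX]
2. ∠VXW = 40°  [B on ray XV]
3. ∠VWX = 94°  [△WVX]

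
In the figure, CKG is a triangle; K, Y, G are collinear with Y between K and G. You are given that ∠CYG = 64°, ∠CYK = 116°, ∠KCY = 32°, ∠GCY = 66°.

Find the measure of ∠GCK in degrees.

∠GCK = 98°

1. ∠CGY = 50°  [△CYG]
2. ∠CKY = 32°  [△CKY]
3. ∠CGK = 50°  [Y on ray GK]
4. ∠CKG = 32°  [Y on ray KG]
5. ∠GCK = 98°  [△CKG]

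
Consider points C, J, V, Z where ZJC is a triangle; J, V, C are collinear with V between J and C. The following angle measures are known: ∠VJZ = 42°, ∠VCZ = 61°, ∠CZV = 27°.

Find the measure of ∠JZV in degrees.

1. ∠CVZ = 92°  [△ZVC]
2. ∠JVZ = 88°  [linear pair at V on JC]
3. ∠JZV = 50°  [△ZJV]

∠JZV = 50°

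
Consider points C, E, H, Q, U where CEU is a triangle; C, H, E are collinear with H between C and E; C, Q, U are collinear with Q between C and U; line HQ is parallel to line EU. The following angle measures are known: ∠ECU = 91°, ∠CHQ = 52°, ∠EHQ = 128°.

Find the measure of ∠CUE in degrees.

1. ∠HCQ = 91°  [H on CE, Q on CU]
2. ∠CQH = 37°  [△CHQ]
3. ∠CUE = 37°  [HQ∥EU, corresponding at Q]

∠CUE = 37°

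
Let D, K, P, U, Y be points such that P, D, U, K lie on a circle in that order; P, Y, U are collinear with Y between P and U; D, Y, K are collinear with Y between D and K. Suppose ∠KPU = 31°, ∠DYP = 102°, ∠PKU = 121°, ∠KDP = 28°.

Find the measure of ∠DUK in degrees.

1. ∠KDU = 31°  [same arc UK]
2. ∠KUP = 28°  [△PUK]
3. ∠KYU = 102°  [vertical angles at Y]
4. ∠DKU = 50°  [△UYK]
5. ∠DUK = 99°  [△DUK]

∠DUK = 99°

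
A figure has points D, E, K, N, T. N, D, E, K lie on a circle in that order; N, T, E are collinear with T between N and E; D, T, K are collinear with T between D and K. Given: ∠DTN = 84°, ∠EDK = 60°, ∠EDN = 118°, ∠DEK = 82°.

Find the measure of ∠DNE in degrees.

1. ∠DTE = 96°  [linear pair at T on NE]
2. ∠DEN = 24°  [△DTE]
3. ∠DNE = 38°  [△NDE]

∠DNE = 38°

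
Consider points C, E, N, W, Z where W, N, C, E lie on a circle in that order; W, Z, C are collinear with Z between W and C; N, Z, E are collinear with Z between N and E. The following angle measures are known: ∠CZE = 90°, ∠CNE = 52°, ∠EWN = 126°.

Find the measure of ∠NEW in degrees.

1. ∠EZW = 90°  [linear pair at Z on WC]
2. ∠CWE = 52°  [same arc CE]
3. ∠NEW = 38°  [△WZE]

∠NEW = 38°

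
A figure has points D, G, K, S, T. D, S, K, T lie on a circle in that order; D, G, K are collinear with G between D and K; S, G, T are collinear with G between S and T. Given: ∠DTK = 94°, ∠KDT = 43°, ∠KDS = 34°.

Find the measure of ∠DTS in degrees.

1. ∠DSK = 86°  [cyclic DSKT, opposite ∠S+∠T]
2. ∠DKS = 60°  [△DSK]
3. ∠DTS = 60°  [same arc DS]

∠DTS = 60°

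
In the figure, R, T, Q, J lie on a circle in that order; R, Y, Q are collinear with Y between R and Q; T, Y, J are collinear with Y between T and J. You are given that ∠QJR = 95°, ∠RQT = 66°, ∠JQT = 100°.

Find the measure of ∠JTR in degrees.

1. ∠RJT = 66°  [same arc RT]
2. ∠JRT = 80°  [cyclic RTQJ, opposite ∠R+∠Q]
3. ∠JTR = 34°  [△RTJ]

∠JTR = 34°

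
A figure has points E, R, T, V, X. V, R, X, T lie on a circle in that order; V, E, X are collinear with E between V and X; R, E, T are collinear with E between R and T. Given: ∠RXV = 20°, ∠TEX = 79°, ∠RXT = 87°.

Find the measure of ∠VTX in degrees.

1. ∠RTV = 20°  [same arc VR]
2. ∠TEV = 101°  [linear pair at E on VX]
3. ∠RVT = 93°  [cyclic VRXT, opposite ∠V+∠X]
4. ∠TRV = 67°  [△VRT]
5. ∠TVX = 59°  [△VET]
6. ∠TXV = 67°  [same arc VT]
7. ∠VTX = 54°  [△VXT]

∠VTX = 54°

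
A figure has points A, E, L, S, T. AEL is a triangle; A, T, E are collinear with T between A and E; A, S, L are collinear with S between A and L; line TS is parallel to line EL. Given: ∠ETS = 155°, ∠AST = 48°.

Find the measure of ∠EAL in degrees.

∠EAL = 107°

1. ∠ATS = 25°  [linear pair at T on AE]
2. ∠SAT = 107°  [△ATS]
3. ∠EAL = 107°  [T on AE, S on AL]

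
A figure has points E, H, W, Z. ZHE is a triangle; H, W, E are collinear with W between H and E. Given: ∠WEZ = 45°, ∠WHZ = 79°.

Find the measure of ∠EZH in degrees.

1. ∠HEZ = 45°  [W on ray EH]
2. ∠EHZ = 79°  [W on ray HE]
3. ∠EZH = 56°  [△ZHE]

∠EZH = 56°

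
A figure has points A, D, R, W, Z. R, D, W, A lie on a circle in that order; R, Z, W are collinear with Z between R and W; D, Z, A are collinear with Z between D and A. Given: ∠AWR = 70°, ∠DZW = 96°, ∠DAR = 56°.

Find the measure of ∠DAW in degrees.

∠DAW = 26°

1. ∠ADR = 70°  [same arc RA]
2. ∠DZR = 84°  [linear pair at Z on RW]
3. ∠DRW = 26°  [△RZD]
4. ∠DAW = 26°  [same arc DW]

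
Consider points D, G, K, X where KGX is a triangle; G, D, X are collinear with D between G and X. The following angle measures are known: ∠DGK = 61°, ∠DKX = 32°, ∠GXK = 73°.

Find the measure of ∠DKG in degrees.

∠DKG = 14°

1. ∠DXK = 73°  [D on ray XG]
2. ∠KDX = 75°  [△KDX]
3. ∠GDK = 105°  [linear pair at D on GX]
4. ∠DKG = 14°  [△KGD]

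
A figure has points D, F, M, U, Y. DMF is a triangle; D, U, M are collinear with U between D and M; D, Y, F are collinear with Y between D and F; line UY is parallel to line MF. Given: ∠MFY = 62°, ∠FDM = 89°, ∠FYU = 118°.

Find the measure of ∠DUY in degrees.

∠DUY = 29°

1. ∠DFM = 62°  [Y on ray FD]
2. ∠DMF = 29°  [△DMF]
3. ∠DUY = 29°  [UY∥MF, corresponding at U]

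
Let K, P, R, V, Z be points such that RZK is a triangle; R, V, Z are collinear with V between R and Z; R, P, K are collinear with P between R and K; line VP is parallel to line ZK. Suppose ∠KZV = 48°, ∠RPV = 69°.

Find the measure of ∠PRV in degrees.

1. ∠KZR = 48°  [V on ray ZR]
2. ∠RKZ = 69°  [VP∥ZK, corresponding at P]
3. ∠KRZ = 63°  [△RZK]
4. ∠PRV = 63°  [V on RZ, P on RK]

∠PRV = 63°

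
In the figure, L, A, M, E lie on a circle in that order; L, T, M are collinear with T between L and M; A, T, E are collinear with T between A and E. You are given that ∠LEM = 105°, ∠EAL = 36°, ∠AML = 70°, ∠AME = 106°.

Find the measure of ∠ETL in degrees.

1. ∠EML = 36°  [same arc LE]
2. ∠AEL = 70°  [same arc LA]
3. ∠ELM = 39°  [△LME]
4. ∠ETL = 71°  [△LTE]

∠ETL = 71°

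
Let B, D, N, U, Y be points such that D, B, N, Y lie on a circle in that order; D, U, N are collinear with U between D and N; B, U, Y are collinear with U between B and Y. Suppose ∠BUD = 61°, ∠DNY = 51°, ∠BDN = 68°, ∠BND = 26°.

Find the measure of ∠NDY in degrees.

∠NDY = 35°

1. ∠NUY = 61°  [vertical angles at U]
2. ∠BYD = 26°  [same arc DB]
3. ∠DUY = 119°  [linear pair at U on DN]
4. ∠NDY = 35°  [△DUY]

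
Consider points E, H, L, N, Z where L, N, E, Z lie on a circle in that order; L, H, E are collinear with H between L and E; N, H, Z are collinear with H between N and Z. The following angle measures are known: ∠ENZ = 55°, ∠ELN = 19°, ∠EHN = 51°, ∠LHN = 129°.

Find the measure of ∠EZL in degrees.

1. ∠LEN = 74°  [△NHE]
2. ∠ENL = 87°  [△LNE]
3. ∠EZL = 93°  [cyclic LNEZ, opposite ∠N+∠Z]

∠EZL = 93°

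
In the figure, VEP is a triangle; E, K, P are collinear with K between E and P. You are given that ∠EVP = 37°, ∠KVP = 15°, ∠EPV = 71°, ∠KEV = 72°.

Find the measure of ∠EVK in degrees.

∠EVK = 22°

1. ∠KPV = 71°  [K on ray PE]
2. ∠PKV = 94°  [△VKP]
3. ∠EKV = 86°  [linear pair at K on EP]
4. ∠EVK = 22°  [△VEK]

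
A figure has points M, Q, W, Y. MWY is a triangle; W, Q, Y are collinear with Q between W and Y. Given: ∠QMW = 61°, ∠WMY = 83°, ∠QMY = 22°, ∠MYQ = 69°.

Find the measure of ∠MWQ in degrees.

∠MWQ = 28°

1. ∠MQY = 89°  [△MQY]
2. ∠MQW = 91°  [linear pair at Q on WY]
3. ∠MWQ = 28°  [△MWQ]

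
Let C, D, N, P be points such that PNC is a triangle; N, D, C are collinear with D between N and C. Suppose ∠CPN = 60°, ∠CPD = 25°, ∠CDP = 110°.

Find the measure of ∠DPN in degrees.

1. ∠DCP = 45°  [△PDC]
2. ∠NDP = 70°  [linear pair at D on NC]
3. ∠NCP = 45°  [D on ray CN]
4. ∠CNP = 75°  [△PNC]
5. ∠DNP = 75°  [D on ray NC]
6. ∠DPN = 35°  [△PND]

∠DPN = 35°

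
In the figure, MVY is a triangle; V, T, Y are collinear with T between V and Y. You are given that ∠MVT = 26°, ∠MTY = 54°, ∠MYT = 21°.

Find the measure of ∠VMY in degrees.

1. ∠MVY = 26°  [T on ray VY]
2. ∠MYV = 21°  [T on ray YV]
3. ∠VMY = 133°  [△MVY]

∠VMY = 133°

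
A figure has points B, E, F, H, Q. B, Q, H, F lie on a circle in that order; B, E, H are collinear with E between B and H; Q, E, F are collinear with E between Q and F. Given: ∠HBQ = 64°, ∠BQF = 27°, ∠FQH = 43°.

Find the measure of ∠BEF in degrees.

1. ∠HFQ = 64°  [same arc QH]
2. ∠BHF = 27°  [same arc BF]
3. ∠FEH = 89°  [△HEF]
4. ∠BEF = 91°  [linear pair at E on BH]

∠BEF = 91°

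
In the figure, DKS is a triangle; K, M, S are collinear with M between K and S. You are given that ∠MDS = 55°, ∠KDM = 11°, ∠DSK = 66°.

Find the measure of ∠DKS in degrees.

1. ∠DSM = 66°  [M on ray SK]
2. ∠DMS = 59°  [△DMS]
3. ∠DMK = 121°  [linear pair at M on KS]
4. ∠DKM = 48°  [△DKM]
5. ∠DKS = 48°  [M on ray KS]

∠DKS = 48°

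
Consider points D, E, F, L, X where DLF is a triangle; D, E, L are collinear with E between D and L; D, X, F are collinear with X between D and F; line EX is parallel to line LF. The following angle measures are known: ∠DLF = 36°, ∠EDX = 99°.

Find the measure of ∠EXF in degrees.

1. ∠DEX = 36°  [EX∥LF, corresponding at E]
2. ∠DXE = 45°  [△DEX]
3. ∠EXF = 135°  [linear pair at X on DF]

∠EXF = 135°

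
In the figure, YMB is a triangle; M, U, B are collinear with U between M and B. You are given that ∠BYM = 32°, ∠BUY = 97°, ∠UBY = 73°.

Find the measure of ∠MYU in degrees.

∠MYU = 22°

1. ∠MUY = 83°  [linear pair at U on MB]
2. ∠MBY = 73°  [U on ray BM]
3. ∠BMY = 75°  [△YMB]
4. ∠UMY = 75°  [U on ray MB]
5. ∠MYU = 22°  [△YMU]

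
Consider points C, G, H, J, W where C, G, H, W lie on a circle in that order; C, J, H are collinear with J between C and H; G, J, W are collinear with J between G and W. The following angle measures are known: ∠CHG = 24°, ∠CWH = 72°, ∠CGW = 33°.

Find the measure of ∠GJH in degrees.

1. ∠CGH = 108°  [cyclic CGHW, opposite ∠G+∠W]
2. ∠GCH = 48°  [△CGH]
3. ∠CJG = 99°  [△CJG]
4. ∠GJH = 81°  [linear pair at J on CH]

∠GJH = 81°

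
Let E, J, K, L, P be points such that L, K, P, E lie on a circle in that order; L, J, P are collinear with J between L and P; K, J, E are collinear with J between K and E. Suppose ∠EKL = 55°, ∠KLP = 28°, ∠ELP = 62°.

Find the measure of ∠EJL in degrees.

1. ∠EPL = 55°  [same arc LE]
2. ∠KEP = 28°  [same arc KP]
3. ∠EJP = 97°  [△PJE]
4. ∠EJL = 83°  [linear pair at J on LP]

∠EJL = 83°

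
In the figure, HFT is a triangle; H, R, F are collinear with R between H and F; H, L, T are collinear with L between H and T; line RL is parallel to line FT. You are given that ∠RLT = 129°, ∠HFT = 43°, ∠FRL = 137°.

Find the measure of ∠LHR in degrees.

∠LHR = 86°

1. ∠HLR = 51°  [linear pair at L on HT]
2. ∠HRL = 43°  [RL∥FT, corresponding at R]
3. ∠LHR = 86°  [△HRL]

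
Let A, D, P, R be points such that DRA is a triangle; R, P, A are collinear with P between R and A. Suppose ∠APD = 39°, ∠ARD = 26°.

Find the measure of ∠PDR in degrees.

∠PDR = 13°

1. ∠DPR = 141°  [linear pair at P on RA]
2. ∠DRP = 26°  [P on ray RA]
3. ∠PDR = 13°  [△DRP]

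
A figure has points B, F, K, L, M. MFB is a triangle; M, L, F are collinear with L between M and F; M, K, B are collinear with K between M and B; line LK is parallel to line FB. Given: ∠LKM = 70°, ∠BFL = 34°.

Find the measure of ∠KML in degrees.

1. ∠FBM = 70°  [LK∥FB, corresponding at K]
2. ∠BFM = 34°  [L on ray FM]
3. ∠BMF = 76°  [△MFB]
4. ∠KML = 76°  [L on MF, K on MB]

∠KML = 76°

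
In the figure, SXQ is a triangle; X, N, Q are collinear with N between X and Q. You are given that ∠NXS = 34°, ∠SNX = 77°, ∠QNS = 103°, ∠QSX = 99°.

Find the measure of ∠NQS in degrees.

∠NQS = 47°

1. ∠QXS = 34°  [N on ray XQ]
2. ∠SQX = 47°  [△SXQ]
3. ∠NQS = 47°  [N on ray QX]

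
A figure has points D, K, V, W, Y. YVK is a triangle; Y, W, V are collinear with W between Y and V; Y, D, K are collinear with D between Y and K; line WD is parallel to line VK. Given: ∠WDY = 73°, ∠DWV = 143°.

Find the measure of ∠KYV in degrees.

1. ∠DWY = 37°  [linear pair at W on YV]
2. ∠DYW = 70°  [△YWD]
3. ∠KYV = 70°  [W on YV, D on YK]

∠KYV = 70°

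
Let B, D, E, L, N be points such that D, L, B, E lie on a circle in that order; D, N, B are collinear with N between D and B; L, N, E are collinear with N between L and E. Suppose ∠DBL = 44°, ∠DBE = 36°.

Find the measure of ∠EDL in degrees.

∠EDL = 100°

1. ∠DEL = 44°  [same arc DL]
2. ∠DLE = 36°  [same arc DE]
3. ∠EDL = 100°  [△DLE]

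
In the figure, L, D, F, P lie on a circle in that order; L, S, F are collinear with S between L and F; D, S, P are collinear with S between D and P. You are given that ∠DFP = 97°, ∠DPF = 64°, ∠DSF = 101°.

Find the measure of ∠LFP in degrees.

∠LFP = 37°

1. ∠DLF = 64°  [same arc DF]
2. ∠DSL = 79°  [linear pair at S on LF]
3. ∠LDP = 37°  [△LSD]
4. ∠LFP = 37°  [same arc LP]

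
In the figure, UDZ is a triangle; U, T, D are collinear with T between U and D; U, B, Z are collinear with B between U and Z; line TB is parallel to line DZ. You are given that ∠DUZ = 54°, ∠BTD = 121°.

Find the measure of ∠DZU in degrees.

∠DZU = 67°

1. ∠BUT = 54°  [T on UD, B on UZ]
2. ∠BTU = 59°  [linear pair at T on UD]
3. ∠TBU = 67°  [△UTB]
4. ∠DZU = 67°  [TB∥DZ, corresponding at B]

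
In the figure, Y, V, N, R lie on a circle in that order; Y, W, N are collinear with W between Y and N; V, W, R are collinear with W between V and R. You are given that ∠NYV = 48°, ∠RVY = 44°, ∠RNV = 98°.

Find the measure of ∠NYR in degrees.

∠NYR = 34°

1. ∠NRV = 48°  [same arc VN]
2. ∠NVR = 34°  [△VNR]
3. ∠NYR = 34°  [same arc NR]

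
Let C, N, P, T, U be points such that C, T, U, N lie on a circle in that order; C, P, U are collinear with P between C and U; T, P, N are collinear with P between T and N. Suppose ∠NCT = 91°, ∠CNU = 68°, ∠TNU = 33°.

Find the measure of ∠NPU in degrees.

1. ∠NUT = 89°  [cyclic CTUN, opposite ∠C+∠U]
2. ∠NTU = 58°  [△TUN]
3. ∠NCU = 58°  [same arc UN]
4. ∠CUN = 54°  [△CUN]
5. ∠NPU = 93°  [△UPN]

∠NPU = 93°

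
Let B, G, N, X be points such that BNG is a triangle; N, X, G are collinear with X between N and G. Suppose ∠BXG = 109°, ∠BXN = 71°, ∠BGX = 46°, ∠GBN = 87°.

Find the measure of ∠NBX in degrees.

1. ∠BGN = 46°  [X on ray GN]
2. ∠BNG = 47°  [△BNG]
3. ∠BNX = 47°  [X on ray NG]
4. ∠NBX = 62°  [△BNX]

∠NBX = 62°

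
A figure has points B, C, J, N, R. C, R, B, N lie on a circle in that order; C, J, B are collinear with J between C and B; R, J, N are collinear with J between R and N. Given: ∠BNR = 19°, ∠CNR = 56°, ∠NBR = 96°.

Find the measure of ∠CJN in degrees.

1. ∠BRN = 65°  [△RBN]
2. ∠BCN = 65°  [same arc BN]
3. ∠CJN = 59°  [△CJN]

∠CJN = 59°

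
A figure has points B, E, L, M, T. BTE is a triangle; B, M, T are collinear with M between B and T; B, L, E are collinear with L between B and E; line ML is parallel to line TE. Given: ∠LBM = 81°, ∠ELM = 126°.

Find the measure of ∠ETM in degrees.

∠ETM = 45°

1. ∠BLM = 54°  [linear pair at L on BE]
2. ∠BML = 45°  [△BML]
3. ∠LMT = 135°  [linear pair at M on BT]
4. ∠ETM = 45°  [ML∥TE, co-interior at T–M]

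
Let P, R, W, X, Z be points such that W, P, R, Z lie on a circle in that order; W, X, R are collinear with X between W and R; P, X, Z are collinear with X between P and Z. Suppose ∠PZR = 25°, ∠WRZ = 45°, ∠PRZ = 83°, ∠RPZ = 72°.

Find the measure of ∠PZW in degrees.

1. ∠WPZ = 45°  [same arc WZ]
2. ∠PWZ = 97°  [cyclic WPRZ, opposite ∠W+∠R]
3. ∠PZW = 38°  [△WPZ]

∠PZW = 38°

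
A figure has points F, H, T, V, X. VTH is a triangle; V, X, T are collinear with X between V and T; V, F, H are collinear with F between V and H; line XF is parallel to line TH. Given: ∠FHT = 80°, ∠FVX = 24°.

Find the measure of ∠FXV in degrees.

1. ∠THV = 80°  [F on ray HV]
2. ∠HVT = 24°  [X on VT, F on VH]
3. ∠HTV = 76°  [△VTH]
4. ∠FXV = 76°  [XF∥TH, corresponding at X]

∠FXV = 76°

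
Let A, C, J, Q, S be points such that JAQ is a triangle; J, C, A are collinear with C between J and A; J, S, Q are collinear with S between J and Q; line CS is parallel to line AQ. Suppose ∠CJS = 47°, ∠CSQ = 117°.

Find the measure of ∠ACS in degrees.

1. ∠CSJ = 63°  [linear pair at S on JQ]
2. ∠JCS = 70°  [△JCS]
3. ∠ACS = 110°  [linear pair at C on JA]

∠ACS = 110°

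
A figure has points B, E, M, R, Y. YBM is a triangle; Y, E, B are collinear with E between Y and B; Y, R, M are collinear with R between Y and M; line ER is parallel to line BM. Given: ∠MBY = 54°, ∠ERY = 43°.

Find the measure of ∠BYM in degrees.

∠BYM = 83°

1. ∠REY = 54°  [ER∥BM, corresponding at E]
2. ∠EYR = 83°  [△YER]
3. ∠BYM = 83°  [E on YB, R on YM]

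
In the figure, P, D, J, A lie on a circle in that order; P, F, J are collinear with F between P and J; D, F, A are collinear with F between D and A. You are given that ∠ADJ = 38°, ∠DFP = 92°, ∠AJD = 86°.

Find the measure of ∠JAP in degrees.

1. ∠APJ = 38°  [same arc JA]
2. ∠DAJ = 56°  [△DJA]
3. ∠AFJ = 92°  [vertical angles at F]
4. ∠AJP = 32°  [△JFA]
5. ∠JAP = 110°  [△PJA]

∠JAP = 110°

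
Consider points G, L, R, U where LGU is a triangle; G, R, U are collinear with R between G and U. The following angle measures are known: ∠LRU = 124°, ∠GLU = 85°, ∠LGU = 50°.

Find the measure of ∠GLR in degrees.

∠GLR = 74°

1. ∠GRL = 56°  [linear pair at R on GU]
2. ∠LGR = 50°  [R on ray GU]
3. ∠GLR = 74°  [△LGR]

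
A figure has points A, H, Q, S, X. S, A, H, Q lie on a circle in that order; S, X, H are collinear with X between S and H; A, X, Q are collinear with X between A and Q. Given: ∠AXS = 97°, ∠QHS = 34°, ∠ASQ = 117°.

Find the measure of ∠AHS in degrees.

∠AHS = 29°

1. ∠QAS = 34°  [same arc SQ]
2. ∠AQS = 29°  [△SAQ]
3. ∠AHS = 29°  [same arc SA]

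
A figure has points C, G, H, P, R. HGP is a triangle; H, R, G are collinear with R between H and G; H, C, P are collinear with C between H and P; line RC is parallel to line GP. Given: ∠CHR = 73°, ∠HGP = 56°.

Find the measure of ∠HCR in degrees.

∠HCR = 51°

1. ∠GHP = 73°  [R on HG, C on HP]
2. ∠GPH = 51°  [△HGP]
3. ∠HCR = 51°  [RC∥GP, corresponding at C]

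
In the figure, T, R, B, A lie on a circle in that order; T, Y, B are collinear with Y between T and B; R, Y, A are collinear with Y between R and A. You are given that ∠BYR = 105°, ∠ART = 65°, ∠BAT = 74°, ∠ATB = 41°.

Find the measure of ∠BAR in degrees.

∠BAR = 40°

1. ∠AYT = 105°  [vertical angles at Y]
2. ∠ABT = 65°  [same arc TA]
3. ∠AYB = 75°  [linear pair at Y on TB]
4. ∠BAR = 40°  [△BYA]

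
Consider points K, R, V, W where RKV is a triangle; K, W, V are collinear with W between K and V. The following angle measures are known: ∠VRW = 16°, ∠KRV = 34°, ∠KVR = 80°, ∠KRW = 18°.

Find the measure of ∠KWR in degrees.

∠KWR = 96°

1. ∠RKV = 66°  [△RKV]
2. ∠RKW = 66°  [W on ray KV]
3. ∠KWR = 96°  [△RKW]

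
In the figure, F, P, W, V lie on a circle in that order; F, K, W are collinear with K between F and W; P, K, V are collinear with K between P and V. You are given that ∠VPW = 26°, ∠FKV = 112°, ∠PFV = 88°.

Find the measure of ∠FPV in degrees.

∠FPV = 50°

1. ∠VFW = 26°  [same arc WV]
2. ∠FVP = 42°  [△FKV]
3. ∠FPV = 50°  [△FPV]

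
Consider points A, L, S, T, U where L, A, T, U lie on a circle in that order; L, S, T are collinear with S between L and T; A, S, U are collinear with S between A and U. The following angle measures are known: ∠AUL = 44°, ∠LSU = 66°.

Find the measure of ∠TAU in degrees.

∠TAU = 70°

1. ∠ATL = 44°  [same arc LA]
2. ∠AST = 66°  [vertical angles at S]
3. ∠TAU = 70°  [△AST]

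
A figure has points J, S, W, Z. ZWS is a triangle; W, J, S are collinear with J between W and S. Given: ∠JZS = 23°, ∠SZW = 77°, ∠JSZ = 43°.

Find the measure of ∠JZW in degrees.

1. ∠SJZ = 114°  [△ZJS]
2. ∠WSZ = 43°  [J on ray SW]
3. ∠WJZ = 66°  [linear pair at J on WS]
4. ∠SWZ = 60°  [△ZWS]
5. ∠JWZ = 60°  [J on ray WS]
6. ∠JZW = 54°  [△ZWJ]

∠JZW = 54°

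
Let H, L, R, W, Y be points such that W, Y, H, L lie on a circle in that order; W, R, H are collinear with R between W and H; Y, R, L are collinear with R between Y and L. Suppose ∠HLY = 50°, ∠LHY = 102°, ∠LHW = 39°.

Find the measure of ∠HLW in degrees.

1. ∠HYL = 28°  [△YHL]
2. ∠HWL = 28°  [same arc HL]
3. ∠HLW = 113°  [△WHL]

∠HLW = 113°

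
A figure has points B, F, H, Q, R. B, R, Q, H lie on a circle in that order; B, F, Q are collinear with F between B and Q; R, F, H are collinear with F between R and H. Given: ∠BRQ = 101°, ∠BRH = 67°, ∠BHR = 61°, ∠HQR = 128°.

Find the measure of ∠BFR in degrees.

1. ∠BQR = 61°  [same arc BR]
2. ∠QBR = 18°  [△BRQ]
3. ∠BFR = 95°  [△BFR]

∠BFR = 95°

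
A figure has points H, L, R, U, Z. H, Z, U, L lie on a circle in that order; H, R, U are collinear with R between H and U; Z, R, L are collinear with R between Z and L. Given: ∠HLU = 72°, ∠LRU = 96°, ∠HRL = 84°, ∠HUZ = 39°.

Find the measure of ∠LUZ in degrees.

∠LUZ = 90°

1. ∠HZU = 108°  [cyclic HZUL, opposite ∠Z+∠L]
2. ∠URZ = 84°  [vertical angles at R]
3. ∠UHZ = 33°  [△HZU]
4. ∠LZU = 57°  [△ZRU]
5. ∠ULZ = 33°  [same arc ZU]
6. ∠LUZ = 90°  [△ZUL]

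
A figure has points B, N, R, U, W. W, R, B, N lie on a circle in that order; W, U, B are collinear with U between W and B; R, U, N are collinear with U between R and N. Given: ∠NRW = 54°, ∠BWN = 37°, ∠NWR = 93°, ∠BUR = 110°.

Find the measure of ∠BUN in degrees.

1. ∠RNW = 33°  [△WRN]
2. ∠NUW = 110°  [△WUN]
3. ∠BUN = 70°  [linear pair at U on WB]

∠BUN = 70°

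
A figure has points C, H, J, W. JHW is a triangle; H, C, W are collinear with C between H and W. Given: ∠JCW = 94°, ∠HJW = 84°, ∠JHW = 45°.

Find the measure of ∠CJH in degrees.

1. ∠HCJ = 86°  [linear pair at C on HW]
2. ∠CHJ = 45°  [C on ray HW]
3. ∠CJH = 49°  [△JHC]

∠CJH = 49°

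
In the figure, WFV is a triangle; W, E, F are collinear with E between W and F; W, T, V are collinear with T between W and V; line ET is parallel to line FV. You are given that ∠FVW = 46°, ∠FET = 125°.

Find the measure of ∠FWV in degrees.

1. ∠ETW = 46°  [ET∥FV, corresponding at T]
2. ∠TEW = 55°  [linear pair at E on WF]
3. ∠EWT = 79°  [△WET]
4. ∠FWV = 79°  [E on WF, T on WV]

∠FWV = 79°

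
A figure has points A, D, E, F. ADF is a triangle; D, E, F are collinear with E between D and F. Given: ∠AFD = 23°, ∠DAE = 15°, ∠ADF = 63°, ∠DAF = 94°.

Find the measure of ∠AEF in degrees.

∠AEF = 78°

1. ∠ADE = 63°  [E on ray DF]
2. ∠AED = 102°  [△ADE]
3. ∠AEF = 78°  [linear pair at E on DF]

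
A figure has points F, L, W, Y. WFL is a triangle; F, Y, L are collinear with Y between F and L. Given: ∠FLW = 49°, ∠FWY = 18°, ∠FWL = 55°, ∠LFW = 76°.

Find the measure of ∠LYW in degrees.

∠LYW = 94°

1. ∠WFY = 76°  [Y on ray FL]
2. ∠FYW = 86°  [△WFY]
3. ∠LYW = 94°  [linear pair at Y on FL]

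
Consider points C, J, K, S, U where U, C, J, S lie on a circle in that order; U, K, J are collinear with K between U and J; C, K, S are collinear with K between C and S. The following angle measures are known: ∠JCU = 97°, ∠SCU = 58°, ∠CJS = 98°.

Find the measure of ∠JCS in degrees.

1. ∠JSU = 83°  [cyclic UCJS, opposite ∠C+∠S]
2. ∠SJU = 58°  [same arc US]
3. ∠JUS = 39°  [△UJS]
4. ∠JCS = 39°  [same arc JS]

∠JCS = 39°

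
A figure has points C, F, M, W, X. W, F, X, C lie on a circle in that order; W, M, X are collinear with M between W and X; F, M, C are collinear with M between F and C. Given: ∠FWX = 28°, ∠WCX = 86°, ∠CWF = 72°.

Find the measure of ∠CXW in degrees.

1. ∠FCX = 28°  [same arc FX]
2. ∠CXF = 108°  [cyclic WFXC, opposite ∠W+∠X]
3. ∠CFX = 44°  [△FXC]
4. ∠CWX = 44°  [same arc XC]
5. ∠CXW = 50°  [△WXC]

∠CXW = 50°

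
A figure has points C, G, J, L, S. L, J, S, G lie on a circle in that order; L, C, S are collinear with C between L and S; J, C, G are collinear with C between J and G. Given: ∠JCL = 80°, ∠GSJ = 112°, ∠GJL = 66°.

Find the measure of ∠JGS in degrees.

∠JGS = 34°

1. ∠GCS = 80°  [vertical angles at C]
2. ∠GSL = 66°  [same arc LG]
3. ∠JGS = 34°  [△SCG]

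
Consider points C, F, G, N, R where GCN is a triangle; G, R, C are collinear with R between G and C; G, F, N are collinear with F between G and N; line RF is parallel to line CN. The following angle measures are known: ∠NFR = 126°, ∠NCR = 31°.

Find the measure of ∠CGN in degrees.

1. ∠GFR = 54°  [linear pair at F on GN]
2. ∠GCN = 31°  [R on ray CG]
3. ∠CNG = 54°  [RF∥CN, corresponding at F]
4. ∠CGN = 95°  [△GCN]

∠CGN = 95°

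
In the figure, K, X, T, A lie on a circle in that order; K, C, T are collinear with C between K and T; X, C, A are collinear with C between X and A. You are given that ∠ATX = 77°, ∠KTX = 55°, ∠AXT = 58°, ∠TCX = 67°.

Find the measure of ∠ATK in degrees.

∠ATK = 22°

1. ∠AKX = 103°  [cyclic KXTA, opposite ∠K+∠T]
2. ∠KAX = 55°  [same arc KX]
3. ∠AXK = 22°  [△KXA]
4. ∠ATK = 22°  [same arc KA]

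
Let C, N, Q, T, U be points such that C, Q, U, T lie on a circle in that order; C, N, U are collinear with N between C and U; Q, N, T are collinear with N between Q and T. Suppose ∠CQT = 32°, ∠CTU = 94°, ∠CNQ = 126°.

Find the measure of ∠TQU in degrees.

∠TQU = 54°

1. ∠CUT = 32°  [same arc CT]
2. ∠TCU = 54°  [△CUT]
3. ∠TQU = 54°  [same arc UT]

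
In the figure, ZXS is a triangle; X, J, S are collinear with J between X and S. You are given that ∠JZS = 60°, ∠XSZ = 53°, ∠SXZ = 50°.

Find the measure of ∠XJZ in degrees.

∠XJZ = 113°

1. ∠JSZ = 53°  [J on ray SX]
2. ∠SJZ = 67°  [△ZJS]
3. ∠XJZ = 113°  [linear pair at J on XS]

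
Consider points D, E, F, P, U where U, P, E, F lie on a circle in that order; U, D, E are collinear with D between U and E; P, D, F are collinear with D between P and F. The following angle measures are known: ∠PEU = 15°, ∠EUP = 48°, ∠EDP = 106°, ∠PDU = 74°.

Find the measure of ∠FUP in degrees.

1. ∠PFU = 15°  [same arc UP]
2. ∠FPU = 58°  [△UDP]
3. ∠FUP = 107°  [△UPF]

∠FUP = 107°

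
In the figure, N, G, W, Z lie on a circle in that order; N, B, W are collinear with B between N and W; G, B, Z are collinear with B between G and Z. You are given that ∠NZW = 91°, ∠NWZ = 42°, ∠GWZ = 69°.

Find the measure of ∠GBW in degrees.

∠GBW = 106°

1. ∠WNZ = 47°  [△NWZ]
2. ∠NGZ = 42°  [same arc NZ]
3. ∠GNZ = 111°  [cyclic NGWZ, opposite ∠N+∠W]
4. ∠WGZ = 47°  [same arc WZ]
5. ∠GZN = 27°  [△NGZ]
6. ∠GWN = 27°  [same arc NG]
7. ∠GBW = 106°  [△GBW]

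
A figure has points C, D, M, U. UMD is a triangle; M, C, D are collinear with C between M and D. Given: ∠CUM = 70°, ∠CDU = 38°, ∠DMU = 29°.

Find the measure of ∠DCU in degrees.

1. ∠CMU = 29°  [C on ray MD]
2. ∠MCU = 81°  [△UMC]
3. ∠DCU = 99°  [linear pair at C on MD]

∠DCU = 99°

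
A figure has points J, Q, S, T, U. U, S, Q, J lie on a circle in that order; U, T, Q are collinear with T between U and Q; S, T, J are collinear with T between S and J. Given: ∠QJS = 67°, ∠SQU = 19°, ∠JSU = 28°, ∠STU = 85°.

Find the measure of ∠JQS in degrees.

1. ∠SJU = 19°  [same arc US]
2. ∠JUS = 133°  [△USJ]
3. ∠JQS = 47°  [cyclic USQJ, opposite ∠U+∠Q]

∠JQS = 47°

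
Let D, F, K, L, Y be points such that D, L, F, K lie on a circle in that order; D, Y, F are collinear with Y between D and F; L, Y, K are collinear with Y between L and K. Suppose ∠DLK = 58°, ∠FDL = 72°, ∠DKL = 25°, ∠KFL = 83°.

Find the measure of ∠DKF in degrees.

∠DKF = 97°

1. ∠DFL = 25°  [same arc DL]
2. ∠DLF = 83°  [△DLF]
3. ∠DKF = 97°  [cyclic DLFK, opposite ∠L+∠K]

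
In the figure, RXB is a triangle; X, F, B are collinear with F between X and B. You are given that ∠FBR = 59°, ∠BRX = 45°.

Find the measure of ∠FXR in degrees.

∠FXR = 76°

1. ∠RBX = 59°  [F on ray BX]
2. ∠BXR = 76°  [△RXB]
3. ∠FXR = 76°  [F on ray XB]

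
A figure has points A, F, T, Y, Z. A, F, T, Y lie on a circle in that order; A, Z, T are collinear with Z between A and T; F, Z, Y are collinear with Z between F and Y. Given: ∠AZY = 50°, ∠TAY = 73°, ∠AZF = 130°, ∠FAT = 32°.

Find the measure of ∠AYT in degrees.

1. ∠TZY = 130°  [linear pair at Z on AT]
2. ∠FYT = 32°  [same arc FT]
3. ∠ATY = 18°  [△TZY]
4. ∠AYT = 89°  [△ATY]

∠AYT = 89°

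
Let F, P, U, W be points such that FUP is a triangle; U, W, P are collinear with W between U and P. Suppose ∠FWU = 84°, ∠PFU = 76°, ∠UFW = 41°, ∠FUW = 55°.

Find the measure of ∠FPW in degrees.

∠FPW = 49°

1. ∠FUP = 55°  [W on ray UP]
2. ∠FPU = 49°  [△FUP]
3. ∠FPW = 49°  [W on ray PU]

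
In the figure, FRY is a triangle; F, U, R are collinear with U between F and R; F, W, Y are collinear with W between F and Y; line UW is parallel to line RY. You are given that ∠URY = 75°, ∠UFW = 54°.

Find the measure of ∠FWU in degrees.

1. ∠FRY = 75°  [U on ray RF]
2. ∠RFY = 54°  [U on FR, W on FY]
3. ∠FYR = 51°  [△FRY]
4. ∠FWU = 51°  [UW∥RY, corresponding at W]

∠FWU = 51°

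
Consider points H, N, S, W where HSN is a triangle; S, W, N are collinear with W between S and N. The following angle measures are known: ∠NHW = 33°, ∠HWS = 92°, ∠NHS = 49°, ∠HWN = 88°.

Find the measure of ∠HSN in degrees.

∠HSN = 72°

1. ∠HNW = 59°  [△HWN]
2. ∠HNS = 59°  [W on ray NS]
3. ∠HSN = 72°  [△HSN]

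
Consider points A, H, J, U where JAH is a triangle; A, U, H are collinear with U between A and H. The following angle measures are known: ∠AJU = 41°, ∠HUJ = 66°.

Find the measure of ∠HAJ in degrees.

1. ∠AUJ = 114°  [linear pair at U on AH]
2. ∠JAU = 25°  [△JAU]
3. ∠HAJ = 25°  [U on ray AH]

∠HAJ = 25°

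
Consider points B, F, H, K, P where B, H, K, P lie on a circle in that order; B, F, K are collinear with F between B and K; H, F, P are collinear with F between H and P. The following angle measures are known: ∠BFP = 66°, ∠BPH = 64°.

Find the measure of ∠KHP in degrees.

∠KHP = 50°

1. ∠HFK = 66°  [vertical angles at F]
2. ∠BKH = 64°  [same arc BH]
3. ∠KHP = 50°  [△HFK]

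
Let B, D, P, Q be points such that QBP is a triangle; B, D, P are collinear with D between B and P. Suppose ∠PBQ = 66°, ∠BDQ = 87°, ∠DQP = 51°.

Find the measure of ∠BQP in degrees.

1. ∠PDQ = 93°  [linear pair at D on BP]
2. ∠DPQ = 36°  [△QDP]
3. ∠BPQ = 36°  [D on ray PB]
4. ∠BQP = 78°  [△QBP]

∠BQP = 78°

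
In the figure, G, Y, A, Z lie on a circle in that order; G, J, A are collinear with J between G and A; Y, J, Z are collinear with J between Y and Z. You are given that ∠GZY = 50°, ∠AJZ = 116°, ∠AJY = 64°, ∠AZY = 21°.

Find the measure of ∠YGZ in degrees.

1. ∠GAY = 50°  [same arc GY]
2. ∠AYZ = 66°  [△YJA]
3. ∠YAZ = 93°  [△YAZ]
4. ∠YGZ = 87°  [cyclic GYAZ, opposite ∠G+∠A]

∠YGZ = 87°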